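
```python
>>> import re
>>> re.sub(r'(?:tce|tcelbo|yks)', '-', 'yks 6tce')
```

Matches: at [0:3] → 'yks'; at [5:8] → 'tce'.
`sub` substitutes '-' at each match site.

'- 6-'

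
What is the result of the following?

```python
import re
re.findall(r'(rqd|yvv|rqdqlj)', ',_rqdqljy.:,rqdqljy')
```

Alternation isn't longest-match — the leftmost alternative that fits at this position is chosen.
Scanning left to right: at [2:5] match 'rqd', group 1 = 'rqd'; at [12:15] match 'rqd', group 1 = 'rqd'.
With a single group, `findall` returns only what that group captured — 2 items.

['rqd', 'rqd']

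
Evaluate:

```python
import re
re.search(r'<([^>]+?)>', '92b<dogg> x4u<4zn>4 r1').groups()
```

The match spans [3:9] → '<dogg>'.
Captured: group 1 = 'dogg'.

('dogg',)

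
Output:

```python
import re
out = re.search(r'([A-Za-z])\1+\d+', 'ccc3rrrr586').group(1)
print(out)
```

c

`\1` has to match the exact text group 1 already captured.
Unlike `match`, `search` isn't anchored — it looks for the pattern anywhere in the string.
The match spans [0:4] → 'ccc3'.
Captured: group 1 = 'c'.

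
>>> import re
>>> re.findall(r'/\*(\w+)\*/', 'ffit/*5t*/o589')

Matches: at [4:10] match '/*5t*/', group 1 = '5t'.
`findall` collects group 1 from the one match (1 total).

['5t']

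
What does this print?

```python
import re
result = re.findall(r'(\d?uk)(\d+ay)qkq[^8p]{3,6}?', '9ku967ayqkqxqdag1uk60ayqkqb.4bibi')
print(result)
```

[('1uk', '60ay')]

The pattern matches optionally a digit, then the literal 'uk' (captured); then one or more of a digit, then the literal 'ay' (captured); then the literal 'qkq', then 3 to 6 of any character except [8p] (lazy).
Walking the string: at [16:29] match '1uk60ayqkqb.4', groups = ('1uk', '60ay').
`findall` packs the 2 group values into a tuple for every match.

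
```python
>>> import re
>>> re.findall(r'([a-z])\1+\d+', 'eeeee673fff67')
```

['e', 'f']

After group 1 captures some text, `\1` only succeeds where that same text appears again.
`findall` collects group 1 from each match (2 total).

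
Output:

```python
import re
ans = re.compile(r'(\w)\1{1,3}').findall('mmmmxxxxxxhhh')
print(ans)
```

['m', 'x', 'x', 'h']

`\1` is not a pattern — it's the concrete string captured by group 1, re-applied verbatim.
Walking the string: at [0:4] match 'mmmm', group 1 = 'm'; at [4:8] match 'xxxx', group 1 = 'x'; at [8:10] match 'xx', group 1 = 'x'; at [10:13] match 'hhh', group 1 = 'h'.
With a single group, `findall` returns only what that group captured — 4 items.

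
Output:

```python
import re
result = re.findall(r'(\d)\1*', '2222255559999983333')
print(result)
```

['2', '5', '9', '8', '3']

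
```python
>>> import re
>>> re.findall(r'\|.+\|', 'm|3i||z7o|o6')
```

['|3i||z7o|']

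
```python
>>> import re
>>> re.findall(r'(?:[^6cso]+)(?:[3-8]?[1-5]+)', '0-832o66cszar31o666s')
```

This matches one or more of any character except [6cso] (non-capturing group); then optionally a character in [3-8], then one or more of a character in [1-5] (non-capturing group).
Matches: at [0:5] → '0-832'; at [10:15] → 'zar31'.
`findall` yields the raw match text (2 of them) because the pattern has no groups.

['0-832', 'zar31']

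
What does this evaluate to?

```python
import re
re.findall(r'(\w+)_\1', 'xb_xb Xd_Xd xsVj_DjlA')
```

['xb', 'Xd']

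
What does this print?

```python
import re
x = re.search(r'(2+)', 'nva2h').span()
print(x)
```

This matches one or more of a literal '2' (captured).
`re.search` scans for the first position where the pattern succeeds.
The match spans [3:4] → '2'.
Captured: group 1 = '2'.

(3, 4)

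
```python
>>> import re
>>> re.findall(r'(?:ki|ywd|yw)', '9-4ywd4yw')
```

['ywd', 'yw']

Alternation tries branches left to right and keeps the first one that lets the overall match succeed at that position.
Walking the string: at [3:6] → 'ywd'; at [7:9] → 'yw'.
No capturing groups, so `findall` returns the 2 full match strings.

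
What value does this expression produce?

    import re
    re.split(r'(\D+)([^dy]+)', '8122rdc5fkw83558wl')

['8122', 'rdc', '5fkw83558wl', '']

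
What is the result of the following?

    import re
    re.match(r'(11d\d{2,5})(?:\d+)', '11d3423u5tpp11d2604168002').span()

(0, 7)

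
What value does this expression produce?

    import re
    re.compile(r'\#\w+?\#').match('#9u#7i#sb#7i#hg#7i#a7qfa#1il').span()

(0, 4)

`match` is anchored at position 0; if the pattern doesn't fit there, it returns None.
The match spans [0:4] → '#9u#'.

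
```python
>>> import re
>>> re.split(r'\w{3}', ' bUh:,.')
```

[' ', ':,.']

Pattern: exactly 3 of a word character.
Matches to split on: at [1:4] → 'bUh'.
Splitting on the pattern gives 2 pieces.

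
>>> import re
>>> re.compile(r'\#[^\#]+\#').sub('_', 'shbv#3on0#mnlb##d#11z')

'shbv_mnlb#_11z'

Each match is replaced by '_'.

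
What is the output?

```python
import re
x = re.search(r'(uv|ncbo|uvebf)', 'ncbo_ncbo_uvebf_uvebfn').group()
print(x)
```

Unlike `match`, `search` isn't anchored — it looks for the pattern anywhere in the string.
The match spans [0:4] → 'ncbo'.
Captured: group 1 = 'ncbo'.

ncbo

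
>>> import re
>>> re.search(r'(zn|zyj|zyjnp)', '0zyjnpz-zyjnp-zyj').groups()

('zyj',)

The regex engine tests alternatives in the order written; an earlier branch that matches wins even if a later one would match more.
`re.search` tries every starting position until one works.
The match spans [1:4] → 'zyj'.
Captured: group 1 = 'zyj'.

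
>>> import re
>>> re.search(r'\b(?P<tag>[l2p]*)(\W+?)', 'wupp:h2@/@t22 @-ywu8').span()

Pattern: a word boundary (`\b`, zero-width); then zero or more of one of [l2p] (captured as 'tag'); then one or more of a non-word character (lazy) (captured).
`re.search` tries every starting position until one works.
The match spans [4:5] → ':'.
Captured: group 1 = '', group 2 = ':'.

(4, 5)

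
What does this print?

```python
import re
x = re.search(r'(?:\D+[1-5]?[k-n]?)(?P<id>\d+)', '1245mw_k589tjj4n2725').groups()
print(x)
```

Pattern: one or more of a non-digit, then optionally a character in [1-5], then optionally a character in [k-n] (non-capturing group); then one or more of a digit (captured as 'id').
`search` walks the string left to right and returns the first match it finds.
The match spans [4:11] → 'mw_k589'.
Captured: group 1 = '89'.

('89',)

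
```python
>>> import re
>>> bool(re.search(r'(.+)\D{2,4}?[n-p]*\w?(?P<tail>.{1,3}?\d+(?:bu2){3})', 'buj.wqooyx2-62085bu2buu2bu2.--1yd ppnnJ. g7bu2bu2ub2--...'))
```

False

Pattern: one or more of any character (captured); then 2 to 4 of a non-digit (lazy), then zero or more of a character in [n-p], then optionally a word character; then 1 to 3 of any character (lazy), then one or more of a digit, then the literal 'bu2' repeated 3 times (captured as 'tail').
Here the pattern never matches, so the call returns None, and `bool(None)` is False.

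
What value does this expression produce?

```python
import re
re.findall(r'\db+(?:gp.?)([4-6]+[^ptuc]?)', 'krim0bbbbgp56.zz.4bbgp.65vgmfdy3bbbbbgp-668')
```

This matches a digit, then one or more of a literal 'b'; then the literal 'gp', then optionally any character (non-capturing group); then one or more of a character in [4-6], then optionally any character except [ptuc] (captured).
Walking the string: at [4:14] match '0bbbbgp56.', group 1 = '6.'; at [17:26] match '4bbgp.65v', group 1 = '65v'; at [31:43] match '3bbbbbgp-668', group 1 = '668'.
`findall` collects group 1 from each match (3 total).

['6.', '65v', '668']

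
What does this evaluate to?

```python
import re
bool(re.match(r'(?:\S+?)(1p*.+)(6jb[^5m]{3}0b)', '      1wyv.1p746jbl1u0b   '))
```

The pattern matches one or more of a non-whitespace character (lazy) (non-capturing group); then a literal '1', then zero or more of the literal 'p', then one or more of any character (captured); then the literal '6jb', then exactly 3 of any character except [5m], then the literal '0b' (captured).
`re.match` only tries the pattern at the start of the string.
Here the pattern fails at index 0, so the call returns None, and `bool(None)` is False.

False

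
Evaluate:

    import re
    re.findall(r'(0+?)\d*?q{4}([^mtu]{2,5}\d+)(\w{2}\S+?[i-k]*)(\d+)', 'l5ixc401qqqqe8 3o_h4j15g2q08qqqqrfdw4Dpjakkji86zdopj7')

Because the quantifier is non-greedy, it stops expanding at the earliest point where the rest of the pattern can succeed.
`findall` packs the 4 group values into a tuple for every match.

[('0', 'e8 3', 'o_h', '4'), ('0', 'rfdw4', 'Dpjakkji', '86')]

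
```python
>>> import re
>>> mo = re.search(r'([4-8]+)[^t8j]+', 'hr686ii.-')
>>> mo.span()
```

This matches one or more of a character in [4-8] (captured); then one or more of any character except [t8j].
Unlike `match`, `search` isn't anchored — it looks for the pattern anywhere in the string.
The match spans [2:9] → '686ii.-'.
Captured: group 1 = '686'.

(2, 9)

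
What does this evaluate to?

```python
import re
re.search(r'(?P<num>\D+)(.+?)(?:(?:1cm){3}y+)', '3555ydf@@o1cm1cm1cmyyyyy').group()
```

The pattern matches one or more of a non-digit (captured as 'num'); then one or more of any character (lazy) (captured); then the literal '1cm' repeated 3 times, then one or more of the literal 'y' (non-capturing group).
`re.search` scans for the first position where the pattern succeeds.
The match spans [4:24] → 'ydf@@o1cm1cm1cmyyyyy'.
Captured: group 1 = 'ydf@@', group 2 = 'o'.

'ydf@@o1cm1cm1cmyyyyy'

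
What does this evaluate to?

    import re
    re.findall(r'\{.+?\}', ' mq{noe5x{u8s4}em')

['{noe5x{u8s4}']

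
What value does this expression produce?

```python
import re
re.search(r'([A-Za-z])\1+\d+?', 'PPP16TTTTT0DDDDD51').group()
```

The backreference `\1` re-matches whatever the first group consumed, character for character.
The match spans [0:4] → 'PPP1'.

'PPP1'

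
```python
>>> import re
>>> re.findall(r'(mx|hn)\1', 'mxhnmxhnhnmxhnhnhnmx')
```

The backreference `\1` re-matches whatever the first group consumed, character for character.
Walking the string: at [6:10] match 'hnhn', group 1 = 'hn'; at [12:16] match 'hnhn', group 1 = 'hn'.
One capturing group, so `findall` returns just the captured substring from each match — 2 in all.

['hn', 'hn']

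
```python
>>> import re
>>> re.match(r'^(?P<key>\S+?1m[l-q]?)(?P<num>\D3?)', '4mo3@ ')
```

None

`match` is anchored at position 0; if the pattern doesn't fit there, it returns None.
Here the pattern fails at index 0, so the call returns None.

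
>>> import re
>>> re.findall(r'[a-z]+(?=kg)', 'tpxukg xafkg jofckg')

['tpxu', 'xaf', 'jofc']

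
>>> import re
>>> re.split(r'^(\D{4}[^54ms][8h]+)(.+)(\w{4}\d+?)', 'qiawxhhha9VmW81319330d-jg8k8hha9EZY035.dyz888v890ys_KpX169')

['', 'qiawxhhh', 'a9VmW81319330d-jg8k8hha9EZY035.dyz888v890ys_K', 'pX169', '']

Pattern: anchored at the start of the string; then exactly 4 of a non-digit, then any character except [54ms], then one or more of one of [8h] (captured); then one or more of any character (captured); then exactly 4 of a word character, then one or more of a digit (lazy) (captured).
Because the pattern has a capturing group, `split` also inserts each captured text between the pieces.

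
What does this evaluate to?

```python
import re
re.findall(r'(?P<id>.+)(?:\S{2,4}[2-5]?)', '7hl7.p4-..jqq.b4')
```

This matches one or more of any character (captured as 'id'); then 2 to 4 of a non-whitespace character, then optionally a character in [2-5] (non-capturing group).
With a single group, `findall` returns only what that group captured — 1 item.

['7hl7.p4-..jqq.']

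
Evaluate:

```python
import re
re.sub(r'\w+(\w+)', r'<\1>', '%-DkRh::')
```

Pattern: one or more of a word character; then one or more of a word character (captured).
Matches: at [2:6] → 'DkRh'.
The replacement refers to a captured group, so each match is rewritten using its own captured text.

'%-<h>::'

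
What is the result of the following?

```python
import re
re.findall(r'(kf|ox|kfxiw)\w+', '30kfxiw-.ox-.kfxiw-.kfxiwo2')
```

['kf', 'kf', 'kf']

Alternation tries branches left to right and keeps the first one that lets the overall match succeed at that position.
Matches: at [2:7] match 'kfxiw', group 1 = 'kf'; at [13:18] match 'kfxiw', group 1 = 'kf'; at [20:27] match 'kfxiwo2', group 1 = 'kf'.
`findall` collects group 1 from each match (3 total).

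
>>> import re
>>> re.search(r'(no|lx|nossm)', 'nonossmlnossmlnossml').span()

`re.search` scans for the first position where the pattern succeeds.
The match spans [0:2] → 'no'.
Captured: group 1 = 'no'.

(0, 2)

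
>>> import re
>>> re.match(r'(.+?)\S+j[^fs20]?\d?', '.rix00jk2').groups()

('.',)

The match spans [0:9] → '.rix00jk2'.
Captured: group 1 = '.'.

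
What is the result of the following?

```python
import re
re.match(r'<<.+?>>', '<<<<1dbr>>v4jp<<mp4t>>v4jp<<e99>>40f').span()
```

(0, 10)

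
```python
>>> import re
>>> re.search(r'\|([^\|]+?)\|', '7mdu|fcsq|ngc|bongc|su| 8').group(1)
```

'fcsq'

`re.search` tries every starting position until one works.
The match spans [4:10] → '|fcsq|'.
Captured: group 1 = 'fcsq'.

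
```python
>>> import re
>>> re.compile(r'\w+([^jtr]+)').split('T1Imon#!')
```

['', '#!', '']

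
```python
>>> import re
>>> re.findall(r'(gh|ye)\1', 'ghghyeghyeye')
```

A backreference is literal: `\1` must see the identical characters the first group matched.
Matches: at [0:4] match 'ghgh', group 1 = 'gh'; at [8:12] match 'yeye', group 1 = 'ye'.
One capturing group, so `findall` returns just the captured substring from each match — 2 in all.

['gh', 'ye']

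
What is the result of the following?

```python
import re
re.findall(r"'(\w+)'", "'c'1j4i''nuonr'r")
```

Because there's exactly one group, `findall` drops the full match and keeps group 1 from each hit.

['c', 'nuonr']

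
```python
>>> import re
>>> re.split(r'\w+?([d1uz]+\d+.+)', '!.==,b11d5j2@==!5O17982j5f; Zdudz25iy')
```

Lazy quantifiers expand one character at a time until the remainder of the pattern can match.
The group in the pattern means `split` returns the separators' captures alongside the pieces.

['!.==,', '11d5j2@==!5O17982j5f; Zdudz25iy', '']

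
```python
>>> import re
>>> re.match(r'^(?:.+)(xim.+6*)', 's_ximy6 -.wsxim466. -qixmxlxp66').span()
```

(0, 31)

`match` is anchored at position 0; if the pattern doesn't fit there, it returns None.
The match spans [0:31] → 's_ximy6 -.wsxim466. -qixmxlxp66'.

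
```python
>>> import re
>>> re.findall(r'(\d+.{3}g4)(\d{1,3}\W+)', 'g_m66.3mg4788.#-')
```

2 groups means the one result is a tuple of 2 captured strings — 1 here.

[('66.3mg4', '788.#-')]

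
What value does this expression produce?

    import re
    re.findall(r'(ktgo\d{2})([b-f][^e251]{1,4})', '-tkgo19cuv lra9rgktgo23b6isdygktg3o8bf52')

[('ktgo23', 'b6isd')]

Pattern: the literal 'kt', then the literal 'go', then exactly 2 of a digit (captured); then a character in [b-f], then 1 to 4 of any character except [e251] (captured).
Matches: at [17:28] match 'ktgo23b6isd', groups = ('ktgo23', 'b6isd').
`findall` packs the 2 group values into a tuple for every match.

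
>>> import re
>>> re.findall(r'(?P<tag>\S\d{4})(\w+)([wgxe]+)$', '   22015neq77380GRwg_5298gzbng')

[('22015', 'neq77380GRwg_5298gzbn', 'g')]

The pattern matches a non-whitespace character, then exactly 4 of a digit (captured as 'tag'); then one or more of a word character (captured); then one or more of one of [wgxe] (captured); then anchored at the end.
Multiple groups make `findall` return tuples — one 3-tuple for the one match.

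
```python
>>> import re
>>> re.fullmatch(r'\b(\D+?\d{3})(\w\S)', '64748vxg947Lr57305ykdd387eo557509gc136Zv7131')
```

`fullmatch` succeeds only if the pattern covers the string from start to end.
Here there's no way to consume every character, so the call returns None.

None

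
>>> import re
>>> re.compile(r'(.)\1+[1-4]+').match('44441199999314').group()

'444411'

After group 1 captures some text, `\1` only succeeds where that same text appears again.
`re.match` won't scan ahead — the pattern has to work from the very first character.
The match spans [0:6] → '444411'.
Captured: group 1 = '4'.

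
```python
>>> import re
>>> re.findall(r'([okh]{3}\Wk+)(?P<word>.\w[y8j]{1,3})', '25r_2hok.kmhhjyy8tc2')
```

The pattern matches exactly 3 of one of [okh], then a non-word character, then one or more of the literal 'k' (captured); then any character, then a word character, then 1 to 3 of one of [y8j] (captured as 'word').
Multiple groups make `findall` return tuples — one 2-tuple for each match.
Nothing in the string satisfies the pattern, so the list is empty.

[]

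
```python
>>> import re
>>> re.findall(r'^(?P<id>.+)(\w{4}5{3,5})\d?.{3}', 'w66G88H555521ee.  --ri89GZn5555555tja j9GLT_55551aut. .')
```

This matches anchored at the start of the string; then one or more of any character (captured as 'id'); then exactly 4 of a word character, then 3 to 5 of a literal '5' (captured); then optionally a digit, then exactly 3 of any character.
With 2 capturing groups, `findall` returns a 2-tuple per match.

[('w66G88H555521ee.  --ri89GZn5555555tja j9G', 'LT_5555')]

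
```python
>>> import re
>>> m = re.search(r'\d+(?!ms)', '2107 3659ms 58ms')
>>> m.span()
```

(0, 4)

A negative assertion filters positions out without eating any characters.
`re.search` tries every starting position until one works.
The match spans [0:4] → '2107'.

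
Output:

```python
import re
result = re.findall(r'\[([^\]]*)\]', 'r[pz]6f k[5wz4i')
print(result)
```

Matches: at [1:5] match '[pz]', group 1 = 'pz'.
With a single group, `findall` returns only what that group captured — 1 item.

['pz']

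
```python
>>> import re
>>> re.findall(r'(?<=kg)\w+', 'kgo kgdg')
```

Because the assertion is zero-width, the text it checks is not consumed and won't appear in the result.
With no groups in the pattern, `findall` gives back each whole match — 2 here.

['o', 'dg']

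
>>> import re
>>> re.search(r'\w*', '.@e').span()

(0, 0)

The pattern matches zero or more of a word character.
`re.search` scans for the first position where the pattern succeeds.
The match spans [0:0] → ''.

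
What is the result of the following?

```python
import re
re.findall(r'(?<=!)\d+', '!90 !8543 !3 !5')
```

['90', '8543', '3', '5']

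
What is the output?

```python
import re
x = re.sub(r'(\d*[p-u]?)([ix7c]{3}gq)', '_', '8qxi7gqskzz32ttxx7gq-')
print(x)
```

_skzz32t_-

`sub` substitutes '_' at each match site.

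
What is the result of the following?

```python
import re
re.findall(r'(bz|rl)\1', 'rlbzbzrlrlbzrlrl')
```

['bz', 'rl', 'rl']

The backreference `\1` re-matches whatever the first group consumed, character for character.
Matches: at [2:6] match 'bzbz', group 1 = 'bz'; at [6:10] match 'rlrl', group 1 = 'rl'; at [12:16] match 'rlrl', group 1 = 'rl'.
With a single group, `findall` returns only what that group captured — 3 items.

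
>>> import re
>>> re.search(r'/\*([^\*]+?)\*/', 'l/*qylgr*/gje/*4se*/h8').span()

(1, 10)

Unlike `match`, `search` isn't anchored — it looks for the pattern anywhere in the string.
The match spans [1:10] → '/*qylgr*/'.
Captured: group 1 = 'qylgr'.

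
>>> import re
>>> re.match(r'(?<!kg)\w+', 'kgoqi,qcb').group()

'kgoqi'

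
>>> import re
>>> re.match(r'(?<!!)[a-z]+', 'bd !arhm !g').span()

(0, 2)

Because the assertion is negative and zero-width, positions next to the forbidden text are skipped.
`re.match` only tries the pattern at the start of the string.
The match spans [0:2] → 'bd'.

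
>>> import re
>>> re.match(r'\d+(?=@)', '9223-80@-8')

With `match`, the pattern is implicitly anchored at the beginning.
Here the pattern fails at index 0, so the call returns None.

None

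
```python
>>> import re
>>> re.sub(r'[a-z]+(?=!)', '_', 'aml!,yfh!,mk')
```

The positive lookaround only admits positions where the adjacent text matches; those characters stay outside the span.
Matches: at [0:3] → 'aml'; at [5:8] → 'yfh'.
Every occurrence is swapped for '_'.

'_!,_!,mk'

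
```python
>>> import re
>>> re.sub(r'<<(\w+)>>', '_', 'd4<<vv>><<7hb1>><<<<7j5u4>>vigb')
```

`sub` substitutes '_' at each match site.

'd4__<<_vigb'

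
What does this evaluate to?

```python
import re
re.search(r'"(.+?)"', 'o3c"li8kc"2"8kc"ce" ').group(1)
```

The match spans [3:10] → '"li8kc"'.
Captured: group 1 = 'li8kc'.

'li8kc'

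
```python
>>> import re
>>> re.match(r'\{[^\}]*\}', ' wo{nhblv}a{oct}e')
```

None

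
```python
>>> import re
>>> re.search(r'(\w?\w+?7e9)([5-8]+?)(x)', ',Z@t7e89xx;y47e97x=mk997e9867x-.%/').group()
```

The pattern matches optionally a word character, then one or more of a word character (lazy), then the literal '7e9' (captured); then one or more of a character in [5-8] (lazy) (captured); then a literal 'x' (captured).
The match spans [11:18] → 'y47e97x'.

'y47e97x'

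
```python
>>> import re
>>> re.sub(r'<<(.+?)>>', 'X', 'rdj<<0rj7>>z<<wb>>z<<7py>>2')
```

The `?` after the quantifier makes it lazy — it takes as little as possible before letting the rest of the pattern try.
Matches: at [3:11] → '<<0rj7>>'; at [12:18] → '<<wb>>'; at [19:26] → '<<7py>>'.
Every occurrence is swapped for 'X'.

'rdjXzXzX2'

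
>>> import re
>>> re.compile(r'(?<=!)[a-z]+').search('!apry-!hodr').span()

(1, 5)

The `(?=…)`/`(?<=…)` assertion just peeks at neighbouring text; it doesn't advance the match position.
`re.search` tries every starting position until one works.
The match spans [1:5] → 'apry'.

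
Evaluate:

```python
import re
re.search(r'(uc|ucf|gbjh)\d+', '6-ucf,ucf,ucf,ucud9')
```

None

`search` walks the string left to right and returns the first match it finds.
Here the pattern never matches, so the call returns None.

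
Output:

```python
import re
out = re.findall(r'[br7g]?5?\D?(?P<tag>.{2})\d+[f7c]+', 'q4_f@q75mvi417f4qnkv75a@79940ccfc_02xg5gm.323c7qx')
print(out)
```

['vi', '@7', 'm.']

This matches optionally one of [br7g], then optionally the literal '5'; then optionally a non-digit; then exactly 2 of any character (captured as 'tag'); then one or more of a digit; then one or more of one of [f7c].
Scanning left to right: at [6:15] match '75mvi417f', group 1 = 'vi'; at [20:33] match '75a@79940ccfc', group 1 = '@7'; at [37:47] match 'g5gm.323c7', group 1 = 'm.'.
With a single group, `findall` returns only what that group captured — 3 items.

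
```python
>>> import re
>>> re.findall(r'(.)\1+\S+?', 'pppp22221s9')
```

`\1` has to match the exact text group 1 already captured.
Scanning left to right: at [0:5] match 'pppp2', group 1 = 'p'; at [5:9] match '2221', group 1 = '2'.
`findall` collects group 1 from each match (2 total).

['p', '2']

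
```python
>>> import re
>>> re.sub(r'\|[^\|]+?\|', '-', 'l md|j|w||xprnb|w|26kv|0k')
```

'l md-w|-w-0k'

Matches: at [4:7] → '|j|'; at [9:16] → '|xprnb|'; at [17:23] → '|26kv|'.
Every occurrence is swapped for '-'.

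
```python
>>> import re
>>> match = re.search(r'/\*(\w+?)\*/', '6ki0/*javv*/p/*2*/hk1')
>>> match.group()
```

'/*javv*/'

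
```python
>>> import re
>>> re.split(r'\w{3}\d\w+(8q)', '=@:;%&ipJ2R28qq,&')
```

Pattern: exactly 3 of a word character, then a digit, then one or more of a word character; then the literal '8', then the literal 'q' (captured).
Matches to split on: at [6:14] → 'ipJ2R28q'.
`re.split` interleaves the captured-group text with the surrounding fragments.

['=@:;%&', '8q', 'q,&']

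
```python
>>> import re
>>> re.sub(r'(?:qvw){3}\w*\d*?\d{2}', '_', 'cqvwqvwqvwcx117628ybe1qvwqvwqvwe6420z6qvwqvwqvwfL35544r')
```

'c_r'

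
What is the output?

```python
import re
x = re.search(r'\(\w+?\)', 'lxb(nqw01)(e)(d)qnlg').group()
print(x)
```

The match spans [3:10] → '(nqw01)'.

(nqw01)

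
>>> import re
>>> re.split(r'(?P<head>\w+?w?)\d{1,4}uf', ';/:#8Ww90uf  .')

This matches one or more of a word character (lazy), then optionally a literal 'w' (captured as 'head'); then 1 to 4 of a digit, then the literal 'uf'.
Matches to split on: at [4:11] → '8Ww90uf'.
With a capturing group present, the delimiter's captured portion is kept in the result list.

[';/:#', '8Ww', '  .']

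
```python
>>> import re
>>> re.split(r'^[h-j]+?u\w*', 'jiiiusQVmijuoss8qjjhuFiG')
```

['', '']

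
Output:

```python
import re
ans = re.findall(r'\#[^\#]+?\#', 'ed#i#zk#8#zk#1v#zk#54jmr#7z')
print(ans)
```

Walking the string: at [2:5] → '#i#'; at [7:10] → '#8#'; at [12:16] → '#1v#'; at [18:25] → '#54jmr#'.
Since nothing is captured, `findall` lists the 4 matched substrings directly.

['#i#', '#8#', '#1v#', '#54jmr#']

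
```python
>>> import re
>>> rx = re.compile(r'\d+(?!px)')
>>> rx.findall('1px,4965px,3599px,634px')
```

['496', '359', '63']

The negative lookaround is zero-width — it rules out positions where the adjacent text would match, without consuming anything.
Walking the string: at [4:7] → '496'; at [11:14] → '359'; at [18:20] → '63'.
`findall` yields the raw match text (3 of them) because the pattern has no groups.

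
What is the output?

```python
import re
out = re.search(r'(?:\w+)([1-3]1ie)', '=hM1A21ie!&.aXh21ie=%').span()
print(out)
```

(1, 9)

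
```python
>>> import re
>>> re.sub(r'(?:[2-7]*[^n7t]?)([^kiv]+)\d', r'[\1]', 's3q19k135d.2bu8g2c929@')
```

'[3q1][135d.2bu8g2c92]@'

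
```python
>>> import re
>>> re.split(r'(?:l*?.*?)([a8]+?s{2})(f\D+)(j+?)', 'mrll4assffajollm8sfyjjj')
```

This matches zero or more of the literal 'l' (lazy), then zero or more of any character (lazy) (non-capturing group); then one or more of one of [a8] (lazy), then exactly 2 of a literal 's' (captured); then a literal 'f', then one or more of a non-digit (captured); then one or more of a literal 'j' (lazy) (captured).
Matches to split on: at [0:12] → 'mrll4assffaj'.
The group in the pattern means `split` returns the separators' captures alongside the pieces.

['', 'ass', 'ffa', 'j', 'ollm8sfyjjj']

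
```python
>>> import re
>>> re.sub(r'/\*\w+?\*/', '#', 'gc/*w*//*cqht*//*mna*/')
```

'gc###'

Each match is replaced by '#'.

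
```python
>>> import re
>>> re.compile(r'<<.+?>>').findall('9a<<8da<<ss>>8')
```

Scanning left to right: at [2:13] → '<<8da<<ss>>'.
`findall` yields the raw match text (1 of them) because the pattern has no groups.

['<<8da<<ss>>']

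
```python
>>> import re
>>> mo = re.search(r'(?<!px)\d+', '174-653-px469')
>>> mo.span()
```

The negative lookahead/lookbehind blocks any match where the forbidden context is present.
Unlike `match`, `search` isn't anchored — it looks for the pattern anywhere in the string.
The match spans [0:3] → '174'.

(0, 3)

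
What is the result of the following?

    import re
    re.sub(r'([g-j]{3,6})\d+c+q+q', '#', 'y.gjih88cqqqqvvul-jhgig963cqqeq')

Pattern: 3 to 6 of a character in [g-j] (captured); then one or more of a digit; then one or more of a literal 'c', then one or more of a literal 'q', then a literal 'q'.
Matches: at [2:13] → 'gjih88cqqqq'; at [18:29] → 'jhgig963cqq'.
Every occurrence is swapped for '#'.

'y.#vvul-#eq'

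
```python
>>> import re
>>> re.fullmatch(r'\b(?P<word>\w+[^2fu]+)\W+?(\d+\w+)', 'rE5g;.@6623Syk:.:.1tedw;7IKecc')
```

`re.fullmatch` is like wrapping the pattern in `^…$` (in single-line mode).
Here there's no way to consume every character, so the call returns None.

None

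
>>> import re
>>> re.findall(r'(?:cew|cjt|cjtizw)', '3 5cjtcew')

['cjt', 'cew']

`findall` yields the raw match text (2 of them) because the pattern has no groups.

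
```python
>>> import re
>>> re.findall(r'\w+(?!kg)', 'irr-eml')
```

A negative assertion filters positions out without eating any characters.
Since nothing is captured, `findall` lists the 2 matched substrings directly.

['irr', 'eml']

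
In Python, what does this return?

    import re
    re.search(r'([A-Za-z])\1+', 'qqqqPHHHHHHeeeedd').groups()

('q',)

`\1` has to match the exact text group 1 already captured.
Unlike `match`, `search` isn't anchored — it looks for the pattern anywhere in the string.
The match spans [0:4] → 'qqqq'.
Captured: group 1 = 'q'.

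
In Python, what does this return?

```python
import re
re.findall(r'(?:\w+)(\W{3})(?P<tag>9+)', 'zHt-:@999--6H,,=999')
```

This matches one or more of a word character (non-capturing group); then exactly 3 of a non-word character (captured); then one or more of a literal '9' (captured as 'tag').
Scanning left to right: at [0:9] match 'zHt-:@999', groups = ('-:@', '999'); at [11:19] match '6H,,=999', groups = (',,=', '999').
`findall` packs the 2 group values into a tuple for every match.

[('-:@', '999'), (',,=', '999')]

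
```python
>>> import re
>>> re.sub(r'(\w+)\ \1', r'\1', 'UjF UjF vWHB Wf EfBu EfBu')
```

The backreference `\1` re-matches whatever the first group consumed, character for character.
Matches: at [0:7] → 'UjF UjF'; at [16:25] → 'EfBu EfBu'.
`\1` in the replacement pulls in group 1's text for each match.

'UjF vWHB Wf EfBu'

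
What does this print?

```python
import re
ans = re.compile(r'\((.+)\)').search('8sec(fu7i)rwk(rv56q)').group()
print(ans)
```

(fu7i)rwk(rv56q)

The match spans [4:20] → '(fu7i)rwk(rv56q)'.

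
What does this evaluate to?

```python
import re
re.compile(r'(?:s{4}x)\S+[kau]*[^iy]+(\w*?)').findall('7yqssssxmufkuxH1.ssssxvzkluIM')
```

['']

This matches exactly 4 of a literal 's', then the literal 'x' (non-capturing group); then one or more of a non-whitespace character, then zero or more of one of [kau], then one or more of any character except [iy]; then zero or more of a word character (lazy) (captured).
`findall` collects group 1 from the one match (1 total).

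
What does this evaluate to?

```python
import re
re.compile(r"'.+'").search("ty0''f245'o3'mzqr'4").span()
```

(3, 18)

The match spans [3:18] → "''f245'o3'mzqr'".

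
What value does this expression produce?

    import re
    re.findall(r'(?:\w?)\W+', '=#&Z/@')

['=#&', 'Z/@']

Pattern: optionally a word character (non-capturing group); then one or more of a non-word character.
Matches: at [0:3] → '=#&'; at [3:6] → 'Z/@'.
`findall` yields the raw match text (2 of them) because the pattern has no groups.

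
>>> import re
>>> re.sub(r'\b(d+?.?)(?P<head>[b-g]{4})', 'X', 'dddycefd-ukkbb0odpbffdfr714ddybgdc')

Pattern: a word boundary (`\b`, zero-width); then one or more of a literal 'd' (lazy), then optionally any character (captured); then exactly 4 of a character in [b-g] (captured as 'head').
Matches: at [0:8] → 'dddycefd'.
Each match is replaced by 'X'.

'X-ukkbb0odpbffdfr714ddybgdc'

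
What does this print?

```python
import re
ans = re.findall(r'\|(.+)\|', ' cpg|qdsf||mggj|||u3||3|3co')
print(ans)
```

Because there's exactly one group, `findall` drops the full match and keeps group 1 from the one hit.

['qdsf||mggj|||u3||3']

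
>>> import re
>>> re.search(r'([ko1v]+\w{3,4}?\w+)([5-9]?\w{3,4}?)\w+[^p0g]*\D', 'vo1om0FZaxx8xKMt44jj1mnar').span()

(0, 25)

The match spans [0:25] → 'vo1om0FZaxx8xKMt44jj1mnar'.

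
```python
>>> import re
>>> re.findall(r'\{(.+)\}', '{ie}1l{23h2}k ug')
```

['ie}1l{23h2']

Scanning left to right: at [0:12] match '{ie}1l{23h2}', group 1 = 'ie}1l{23h2'.
`findall` collects group 1 from the one match (1 total).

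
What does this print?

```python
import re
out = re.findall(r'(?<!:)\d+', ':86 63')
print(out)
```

`(?!…)`/`(?<!…)` only lets a position through if the neighbouring text does NOT match; no characters are consumed.
Scanning left to right: at [2:3] → '6'; at [4:6] → '63'.
No capturing groups, so `findall` returns the 2 full match strings.

['6', '63']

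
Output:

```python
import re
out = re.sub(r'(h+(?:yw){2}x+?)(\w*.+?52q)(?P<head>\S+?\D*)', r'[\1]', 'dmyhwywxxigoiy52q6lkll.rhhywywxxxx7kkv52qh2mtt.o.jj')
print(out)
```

dmyhwywxxigoiy52q6lkll.r[hhywywx]2mtt.o.jj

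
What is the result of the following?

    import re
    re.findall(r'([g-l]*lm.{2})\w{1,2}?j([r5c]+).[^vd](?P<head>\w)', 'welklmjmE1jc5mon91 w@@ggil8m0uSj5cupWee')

Pattern: zero or more of a character in [g-l], then the literal 'lm', then exactly 2 of any character (captured); then 1 to 2 of a word character (lazy), then the literal 'j'; then one or more of one of [r5c] (captured); then any character; then any character except [vd]; then a word character (captured as 'head').
Walking the string: at [2:16] match 'lklmjmE1jc5mon', groups = ('lklmjm', 'c5', 'n').
With 3 capturing groups, `findall` returns a 3-tuple per match.

[('lklmjm', 'c5', 'n')]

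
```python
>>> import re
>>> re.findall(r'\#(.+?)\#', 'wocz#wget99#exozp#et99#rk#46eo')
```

['wget99', 'et99']

Lazy quantifiers expand one character at a time until the remainder of the pattern can match.
With a single group, `findall` returns only what that group captured — 2 items.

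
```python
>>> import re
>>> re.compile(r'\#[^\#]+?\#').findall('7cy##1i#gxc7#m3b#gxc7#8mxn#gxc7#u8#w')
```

Scanning left to right: at [4:8] → '#1i#'; at [12:17] → '#m3b#'; at [21:27] → '#8mxn#'; at [31:35] → '#u8#'.
`findall` yields the raw match text (4 of them) because the pattern has no groups.

['#1i#', '#m3b#', '#8mxn#', '#u8#']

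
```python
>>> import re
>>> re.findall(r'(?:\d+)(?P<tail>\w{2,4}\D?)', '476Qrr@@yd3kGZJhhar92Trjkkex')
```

['Qrr@', 'kGZJh', 'Trjkk']

Pattern: one or more of a digit (non-capturing group); then 2 to 4 of a word character, then optionally a non-digit (captured as 'tail').
Matches: at [0:7] match '476Qrr@', group 1 = 'Qrr@'; at [10:16] match '3kGZJh', group 1 = 'kGZJh'; at [19:26] match '92Trjkk', group 1 = 'Trjkk'.
Because there's exactly one group, `findall` drops the full match and keeps group 1 from each hit.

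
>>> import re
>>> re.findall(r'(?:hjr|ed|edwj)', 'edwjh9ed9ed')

The regex engine tests alternatives in the order written; an earlier branch that matches wins even if a later one would match more.
Walking the string: at [0:2] → 'ed'; at [6:8] → 'ed'; at [9:11] → 'ed'.
Since nothing is captured, `findall` lists the 3 matched substrings directly.

['ed', 'ed', 'ed']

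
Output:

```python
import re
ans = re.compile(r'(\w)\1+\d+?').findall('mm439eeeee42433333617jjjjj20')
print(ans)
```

A backreference is literal: `\1` must see the identical characters the first group matched.
Walking the string: at [0:3] match 'mm4', group 1 = 'm'; at [5:11] match 'eeeee4', group 1 = 'e'; at [13:19] match '333336', group 1 = '3'; at [21:27] match 'jjjjj2', group 1 = 'j'.
Because there's exactly one group, `findall` drops the full match and keeps group 1 from each hit.

['m', 'e', '3', 'j']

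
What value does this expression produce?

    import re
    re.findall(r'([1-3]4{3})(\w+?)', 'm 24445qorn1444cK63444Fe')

[('2444', '5'), ('1444', 'c'), ('3444', 'F')]

Pattern: a character in [1-3], then exactly 3 of a literal '4' (captured); then one or more of a word character (lazy) (captured).
`findall` packs the 2 group values into a tuple for every match.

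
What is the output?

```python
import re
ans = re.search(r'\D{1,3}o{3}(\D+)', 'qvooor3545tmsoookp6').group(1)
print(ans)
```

r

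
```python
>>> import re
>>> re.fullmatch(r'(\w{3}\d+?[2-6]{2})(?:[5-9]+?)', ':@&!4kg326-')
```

None

`re.fullmatch` requires the pattern to consume the entire string.
Here there's no way to consume every character, so the call returns None.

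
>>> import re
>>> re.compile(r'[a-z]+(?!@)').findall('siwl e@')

['siwl']

A negative assertion filters positions out without eating any characters.
Scanning left to right: at [0:4] → 'siwl'.
Since nothing is captured, `findall` lists the 1 matched substring directly.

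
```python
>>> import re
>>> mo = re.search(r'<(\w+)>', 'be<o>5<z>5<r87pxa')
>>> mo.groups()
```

Unlike `match`, `search` isn't anchored — it looks for the pattern anywhere in the string.
The match spans [2:5] → '<o>'.
Captured: group 1 = 'o'.

('o',)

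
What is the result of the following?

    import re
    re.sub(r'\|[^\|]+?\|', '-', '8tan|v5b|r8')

'8tan-r8'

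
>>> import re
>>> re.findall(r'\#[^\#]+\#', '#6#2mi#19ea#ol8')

No capturing groups, so `findall` returns the 2 full match strings.

['#6#', '#19ea#']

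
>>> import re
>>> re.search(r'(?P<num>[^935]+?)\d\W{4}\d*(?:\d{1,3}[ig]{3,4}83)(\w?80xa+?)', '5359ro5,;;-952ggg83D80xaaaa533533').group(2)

'D80xa'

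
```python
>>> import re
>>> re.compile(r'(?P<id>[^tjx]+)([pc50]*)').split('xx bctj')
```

`re.split` interleaves the captured-group text with the surrounding fragments.

['xx', ' bc', '', 'tj']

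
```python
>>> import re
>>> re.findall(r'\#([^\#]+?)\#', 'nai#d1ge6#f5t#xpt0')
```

Scanning left to right: at [3:10] match '#d1ge6#', group 1 = 'd1ge6'.
One capturing group, so `findall` returns just the captured substring from the one match — 1 in all.

['d1ge6']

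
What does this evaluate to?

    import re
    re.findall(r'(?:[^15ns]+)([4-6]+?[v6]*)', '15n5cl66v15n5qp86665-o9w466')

['6v', '5', '6']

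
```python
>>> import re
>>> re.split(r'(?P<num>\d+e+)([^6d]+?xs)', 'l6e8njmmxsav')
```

['l', '6e', '8njmmxs', 'av']

With a capturing group present, the delimiter's captured portion is kept in the result list.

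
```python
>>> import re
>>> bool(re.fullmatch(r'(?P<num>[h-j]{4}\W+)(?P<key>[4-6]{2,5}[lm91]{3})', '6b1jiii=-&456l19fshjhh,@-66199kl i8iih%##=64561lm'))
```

False

Pattern: exactly 4 of a character in [h-j], then one or more of a non-word character (captured as 'num'); then 2 to 5 of a character in [4-6], then exactly 3 of one of [lm91] (captured as 'key').
`re.fullmatch` requires the pattern to consume the entire string.
Here there's no way to consume every character, so the call returns None, and `bool(None)` is False.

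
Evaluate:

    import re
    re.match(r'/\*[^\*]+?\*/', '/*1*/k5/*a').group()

'/*1*/'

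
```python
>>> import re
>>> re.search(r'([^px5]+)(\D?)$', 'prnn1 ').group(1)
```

The match spans [1:6] → 'rnn1 '.
Captured: group 1 = 'rnn1 ', group 2 = ''.

'rnn1 '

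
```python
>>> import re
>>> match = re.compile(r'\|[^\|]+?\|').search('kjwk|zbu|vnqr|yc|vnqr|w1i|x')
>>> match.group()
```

'|zbu|'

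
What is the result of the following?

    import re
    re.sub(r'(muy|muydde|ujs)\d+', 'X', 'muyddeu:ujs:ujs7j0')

'muyddeu:ujs:Xj0'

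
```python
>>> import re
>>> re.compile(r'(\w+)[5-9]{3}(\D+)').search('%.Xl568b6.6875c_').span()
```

(2, 8)

The pattern matches one or more of a word character (captured); then exactly 3 of a character in [5-9]; then one or more of a non-digit (captured).
The match spans [2:8] → 'Xl568b'.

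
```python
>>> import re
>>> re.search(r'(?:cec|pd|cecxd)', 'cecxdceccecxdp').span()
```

(0, 3)

The regex engine tests alternatives in the order written; an earlier branch that matches wins even if a later one would match more.
`re.search` tries every starting position until one works.
The match spans [0:3] → 'cec'.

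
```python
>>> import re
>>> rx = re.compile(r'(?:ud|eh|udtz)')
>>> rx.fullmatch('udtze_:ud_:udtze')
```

`re.fullmatch` requires the pattern to consume the entire string.
Here there's no way to consume every character, so the call returns None.

None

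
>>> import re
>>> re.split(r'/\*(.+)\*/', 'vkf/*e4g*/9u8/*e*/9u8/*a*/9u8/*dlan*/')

['vkf', 'e4g*/9u8/*e*/9u8/*a*/9u8/*dlan', '']

With a capturing group present, the delimiter's captured portion is kept in the result list.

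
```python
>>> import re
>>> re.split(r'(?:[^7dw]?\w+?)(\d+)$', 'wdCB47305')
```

The pattern matches optionally any character except [7dw], then one or more of a word character (lazy) (non-capturing group); then one or more of a digit (captured); then anchored at the end.
A `+?`/`*?`/`{m,n}?` starts at its minimum and grows only as far as needed for what follows to match.
Matches to split on: at [0:9] → 'wdCB47305'.
With a capturing group present, the delimiter's captured portion is kept in the result list.

['', '47305', '']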